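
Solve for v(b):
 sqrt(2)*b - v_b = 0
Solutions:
 v(b) = C1 + sqrt(2)*b^2/2


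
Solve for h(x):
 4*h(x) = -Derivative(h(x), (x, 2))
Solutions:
 h(x) = C1*sin(2*x) + C2*cos(2*x)


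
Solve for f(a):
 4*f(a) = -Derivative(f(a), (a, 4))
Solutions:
 f(a) = (C1*sin(a) + C2*cos(a))*exp(-a) + (C3*sin(a) + C4*cos(a))*exp(a)


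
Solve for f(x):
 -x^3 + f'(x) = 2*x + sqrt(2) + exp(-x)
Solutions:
 f(x) = C1 + x^4/4 + x^2 + sqrt(2)*x - exp(-x)


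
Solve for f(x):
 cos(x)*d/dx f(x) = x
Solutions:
 f(x) = C1 + Integral(x/cos(x), x)


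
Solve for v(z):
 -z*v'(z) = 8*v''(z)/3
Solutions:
 v(z) = C1 + C2*erf(sqrt(3)*z/4)


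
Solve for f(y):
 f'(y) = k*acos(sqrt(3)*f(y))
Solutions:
 Integral(1/acos(sqrt(3)*_y), (_y, f(y))) = C1 + k*y


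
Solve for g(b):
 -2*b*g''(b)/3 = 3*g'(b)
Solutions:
 g(b) = C1 + C2/b^(7/2)


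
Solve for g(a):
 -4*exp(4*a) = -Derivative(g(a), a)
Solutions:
 g(a) = C1 + exp(4*a)


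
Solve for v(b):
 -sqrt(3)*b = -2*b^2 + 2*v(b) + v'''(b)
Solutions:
 v(b) = C3*exp(-2^(1/3)*b) + b^2 - sqrt(3)*b/2 + (C1*sin(2^(1/3)*sqrt(3)*b/2) + C2*cos(2^(1/3)*sqrt(3)*b/2))*exp(2^(1/3)*b/2)


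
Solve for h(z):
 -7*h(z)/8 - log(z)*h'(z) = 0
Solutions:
 h(z) = C1*exp(-7*li(z)/8)


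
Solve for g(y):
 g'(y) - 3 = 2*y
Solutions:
 g(y) = C1 + y^2 + 3*y


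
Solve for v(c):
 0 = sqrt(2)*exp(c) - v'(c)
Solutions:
 v(c) = C1 + sqrt(2)*exp(c)


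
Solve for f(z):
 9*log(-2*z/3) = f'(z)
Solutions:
 f(z) = C1 + 9*z*log(-z) + 9*z*(-log(3) - 1 + log(2))


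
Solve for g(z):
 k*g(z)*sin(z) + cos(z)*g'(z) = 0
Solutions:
 g(z) = C1*exp(k*log(cos(z)))


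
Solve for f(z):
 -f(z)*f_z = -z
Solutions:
 f(z) = -sqrt(C1 + z^2)
 f(z) = sqrt(C1 + z^2)


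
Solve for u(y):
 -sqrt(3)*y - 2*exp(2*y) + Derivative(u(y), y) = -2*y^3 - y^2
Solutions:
 u(y) = C1 - y^4/2 - y^3/3 + sqrt(3)*y^2/2 + exp(2*y)


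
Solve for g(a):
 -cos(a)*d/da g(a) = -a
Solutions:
 g(a) = C1 + Integral(a/cos(a), a)


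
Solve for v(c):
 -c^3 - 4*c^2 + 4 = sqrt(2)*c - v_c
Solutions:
 v(c) = C1 + c^4/4 + 4*c^3/3 + sqrt(2)*c^2/2 - 4*c


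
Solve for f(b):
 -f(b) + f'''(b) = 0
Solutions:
 f(b) = C3*exp(b) + (C1*sin(sqrt(3)*b/2) + C2*cos(sqrt(3)*b/2))*exp(-b/2)


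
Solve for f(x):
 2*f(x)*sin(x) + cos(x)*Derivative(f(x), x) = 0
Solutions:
 f(x) = C1*cos(x)^2


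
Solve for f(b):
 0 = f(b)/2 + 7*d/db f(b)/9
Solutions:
 f(b) = C1*exp(-9*b/14)


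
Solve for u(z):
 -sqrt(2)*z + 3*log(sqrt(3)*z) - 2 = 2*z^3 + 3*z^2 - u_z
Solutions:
 u(z) = C1 + z^4/2 + z^3 + sqrt(2)*z^2/2 - 3*z*log(z) - 3*z*log(3)/2 + 5*z


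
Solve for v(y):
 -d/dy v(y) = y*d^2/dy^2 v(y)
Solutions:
 v(y) = C1 + C2*log(y)


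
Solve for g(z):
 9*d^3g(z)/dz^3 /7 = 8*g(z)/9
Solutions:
 g(z) = C3*exp(2*3^(2/3)*7^(1/3)*z/9) + (C1*sin(3^(1/6)*7^(1/3)*z/3) + C2*cos(3^(1/6)*7^(1/3)*z/3))*exp(-3^(2/3)*7^(1/3)*z/9)


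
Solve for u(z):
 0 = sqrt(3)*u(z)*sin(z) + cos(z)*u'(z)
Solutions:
 u(z) = C1*cos(z)^(sqrt(3))


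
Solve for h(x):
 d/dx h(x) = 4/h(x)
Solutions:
 h(x) = -sqrt(C1 + 8*x)
 h(x) = sqrt(C1 + 8*x)


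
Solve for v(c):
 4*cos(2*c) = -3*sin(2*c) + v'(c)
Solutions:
 v(c) = C1 + 2*sin(2*c) - 3*cos(2*c)/2


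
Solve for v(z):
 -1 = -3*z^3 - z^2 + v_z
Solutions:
 v(z) = C1 + 3*z^4/4 + z^3/3 - z


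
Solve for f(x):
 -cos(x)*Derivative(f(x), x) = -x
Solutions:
 f(x) = C1 + Integral(x/cos(x), x)


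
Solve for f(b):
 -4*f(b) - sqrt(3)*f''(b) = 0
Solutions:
 f(b) = C1*sin(2*3^(3/4)*b/3) + C2*cos(2*3^(3/4)*b/3)


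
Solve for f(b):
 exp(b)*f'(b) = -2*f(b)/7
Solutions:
 f(b) = C1*exp(2*exp(-b)/7)


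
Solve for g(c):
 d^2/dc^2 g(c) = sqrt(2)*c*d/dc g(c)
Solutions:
 g(c) = C1 + C2*erfi(2^(3/4)*c/2)


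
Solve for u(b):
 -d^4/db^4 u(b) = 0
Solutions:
 u(b) = C1 + C2*b + C3*b^2 + C4*b^3


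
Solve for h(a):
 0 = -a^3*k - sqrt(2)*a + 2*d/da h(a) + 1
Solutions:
 h(a) = C1 + a^4*k/8 + sqrt(2)*a^2/4 - a/2


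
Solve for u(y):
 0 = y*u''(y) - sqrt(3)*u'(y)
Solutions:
 u(y) = C1 + C2*y^(1 + sqrt(3))


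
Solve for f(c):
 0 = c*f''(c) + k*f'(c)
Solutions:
 f(c) = C1 + c^(1 - re(k))*(C2*sin(log(c)*Abs(im(k))) + C3*cos(log(c)*im(k)))


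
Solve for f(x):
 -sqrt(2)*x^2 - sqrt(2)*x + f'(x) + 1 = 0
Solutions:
 f(x) = C1 + sqrt(2)*x^3/3 + sqrt(2)*x^2/2 - x


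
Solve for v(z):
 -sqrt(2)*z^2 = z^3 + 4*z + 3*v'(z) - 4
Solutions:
 v(z) = C1 - z^4/12 - sqrt(2)*z^3/9 - 2*z^2/3 + 4*z/3


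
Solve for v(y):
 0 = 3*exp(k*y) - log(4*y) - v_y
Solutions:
 v(y) = C1 - y*log(y) + y*(1 - 2*log(2)) + Piecewise((3*exp(k*y)/k, Ne(k, 0)), (3*y, True))


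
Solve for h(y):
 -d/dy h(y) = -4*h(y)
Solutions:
 h(y) = C1*exp(4*y)


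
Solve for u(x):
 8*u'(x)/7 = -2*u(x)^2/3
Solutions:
 u(x) = 12/(C1 + 7*x)


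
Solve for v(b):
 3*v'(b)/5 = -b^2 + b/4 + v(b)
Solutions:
 v(b) = C1*exp(5*b/3) + b^2 + 19*b/20 + 57/100


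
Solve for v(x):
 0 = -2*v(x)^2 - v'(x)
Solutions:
 v(x) = 1/(C1 + 2*x)


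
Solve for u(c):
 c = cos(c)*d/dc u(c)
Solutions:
 u(c) = C1 + Integral(c/cos(c), c)


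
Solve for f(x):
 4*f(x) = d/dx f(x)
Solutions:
 f(x) = C1*exp(4*x)


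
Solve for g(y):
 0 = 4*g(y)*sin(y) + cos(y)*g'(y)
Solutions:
 g(y) = C1*cos(y)^4


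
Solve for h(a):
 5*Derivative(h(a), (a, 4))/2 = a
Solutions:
 h(a) = C1 + C2*a + C3*a^2 + C4*a^3 + a^5/300


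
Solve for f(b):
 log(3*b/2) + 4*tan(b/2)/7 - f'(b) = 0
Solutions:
 f(b) = C1 + b*log(b) - b - b*log(2) + b*log(3) - 8*log(cos(b/2))/7


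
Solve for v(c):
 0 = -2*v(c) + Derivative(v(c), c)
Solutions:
 v(c) = C1*exp(2*c)


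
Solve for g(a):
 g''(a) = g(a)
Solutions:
 g(a) = C1*exp(-a) + C2*exp(a)


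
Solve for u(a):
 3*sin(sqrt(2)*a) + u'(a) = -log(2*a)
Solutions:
 u(a) = C1 - a*log(a) - a*log(2) + a + 3*sqrt(2)*cos(sqrt(2)*a)/2


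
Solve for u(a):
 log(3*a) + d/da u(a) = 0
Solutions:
 u(a) = C1 - a*log(a) - a*log(3) + a


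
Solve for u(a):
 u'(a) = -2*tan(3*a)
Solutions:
 u(a) = C1 + 2*log(cos(3*a))/3


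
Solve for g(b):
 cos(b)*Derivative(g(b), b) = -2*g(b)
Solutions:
 g(b) = C1*(sin(b) - 1)/(sin(b) + 1)


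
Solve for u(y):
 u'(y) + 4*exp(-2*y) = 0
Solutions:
 u(y) = C1 + 2*exp(-2*y)


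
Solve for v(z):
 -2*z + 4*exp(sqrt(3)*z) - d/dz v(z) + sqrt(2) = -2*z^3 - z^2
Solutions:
 v(z) = C1 + z^4/2 + z^3/3 - z^2 + sqrt(2)*z + 4*sqrt(3)*exp(sqrt(3)*z)/3


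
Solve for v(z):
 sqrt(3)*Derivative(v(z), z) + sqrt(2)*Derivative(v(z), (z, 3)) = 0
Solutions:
 v(z) = C1 + C2*sin(2^(3/4)*3^(1/4)*z/2) + C3*cos(2^(3/4)*3^(1/4)*z/2)


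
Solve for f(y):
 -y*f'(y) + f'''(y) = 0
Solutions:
 f(y) = C1 + Integral(C2*airyai(y) + C3*airybi(y), y)


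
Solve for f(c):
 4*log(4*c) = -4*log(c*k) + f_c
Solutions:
 f(c) = C1 + 4*c*(log(k) - 2 + 2*log(2)) + 8*c*log(c)


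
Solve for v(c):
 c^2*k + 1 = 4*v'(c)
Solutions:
 v(c) = C1 + c^3*k/12 + c/4


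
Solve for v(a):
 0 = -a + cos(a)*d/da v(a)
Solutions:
 v(a) = C1 + Integral(a/cos(a), a)


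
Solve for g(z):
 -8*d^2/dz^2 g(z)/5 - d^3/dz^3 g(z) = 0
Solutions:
 g(z) = C1 + C2*z + C3*exp(-8*z/5)


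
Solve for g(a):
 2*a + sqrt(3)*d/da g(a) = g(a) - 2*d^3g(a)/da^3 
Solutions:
 g(a) = C1*exp(-a*(-2^(2/3)*3^(5/6)/(3 + sqrt(2*sqrt(3) + 9))^(1/3) + 18^(1/3)*(3 + sqrt(2*sqrt(3) + 9))^(1/3))/12)*sin(a*(12^(1/3)/(3 + sqrt(2*sqrt(3) + 9))^(1/3) + 2^(1/3)*3^(1/6)*(3 + sqrt(2*sqrt(3) + 9))^(1/3))/4) + C2*exp(-a*(-2^(2/3)*3^(5/6)/(3 + sqrt(2*sqrt(3) + 9))^(1/3) + 18^(1/3)*(3 + sqrt(2*sqrt(3) + 9))^(1/3))/12)*cos(a*(12^(1/3)/(3 + sqrt(2*sqrt(3) + 9))^(1/3) + 2^(1/3)*3^(1/6)*(3 + sqrt(2*sqrt(3) + 9))^(1/3))/4) + C3*exp(a*(-2^(2/3)*3^(5/6)/(3 + sqrt(2*sqrt(3) + 9))^(1/3) + 18^(1/3)*(3 + sqrt(2*sqrt(3) + 9))^(1/3))/6) + 2*a + 2*sqrt(3)


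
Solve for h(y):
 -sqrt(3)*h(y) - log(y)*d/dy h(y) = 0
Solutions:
 h(y) = C1*exp(-sqrt(3)*li(y))


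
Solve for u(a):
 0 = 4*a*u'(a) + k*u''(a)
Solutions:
 u(a) = C1 + C2*sqrt(k)*erf(sqrt(2)*a*sqrt(1/k))


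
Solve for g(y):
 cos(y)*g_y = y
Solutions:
 g(y) = C1 + Integral(y/cos(y), y)


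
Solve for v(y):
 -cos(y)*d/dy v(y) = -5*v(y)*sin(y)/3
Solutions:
 v(y) = C1/cos(y)^(5/3)


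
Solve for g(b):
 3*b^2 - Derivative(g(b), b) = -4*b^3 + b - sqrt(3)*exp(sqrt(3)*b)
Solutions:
 g(b) = C1 + b^4 + b^3 - b^2/2 + exp(sqrt(3)*b)


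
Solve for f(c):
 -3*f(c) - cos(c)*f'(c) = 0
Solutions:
 f(c) = C1*(sin(c) - 1)^(3/2)/(sin(c) + 1)^(3/2)


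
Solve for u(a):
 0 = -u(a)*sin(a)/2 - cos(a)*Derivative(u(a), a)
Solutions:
 u(a) = C1*sqrt(cos(a))


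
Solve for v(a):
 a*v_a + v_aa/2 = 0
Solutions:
 v(a) = C1 + C2*erf(a)


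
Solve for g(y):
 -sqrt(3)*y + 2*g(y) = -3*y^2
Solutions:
 g(y) = y*(-3*y + sqrt(3))/2


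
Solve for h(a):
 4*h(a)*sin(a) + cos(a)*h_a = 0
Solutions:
 h(a) = C1*cos(a)^4


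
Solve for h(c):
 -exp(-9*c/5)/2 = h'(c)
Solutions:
 h(c) = C1 + 5*exp(-9*c/5)/18


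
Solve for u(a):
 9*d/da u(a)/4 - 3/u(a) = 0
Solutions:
 u(a) = -sqrt(C1 + 24*a)/3
 u(a) = sqrt(C1 + 24*a)/3


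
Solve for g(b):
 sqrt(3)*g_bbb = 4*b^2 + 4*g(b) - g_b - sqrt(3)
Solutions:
 g(b) = C1*exp(-b*(-3^(1/3)/(18 + sqrt(sqrt(3) + 324))^(1/3) + 3^(1/6)*(18 + sqrt(sqrt(3) + 324))^(1/3))/6)*sin(b*(3^(5/6)/(18 + sqrt(sqrt(3) + 324))^(1/3) + 3^(2/3)*(18 + sqrt(sqrt(3) + 324))^(1/3))/6) + C2*exp(-b*(-3^(1/3)/(18 + sqrt(sqrt(3) + 324))^(1/3) + 3^(1/6)*(18 + sqrt(sqrt(3) + 324))^(1/3))/6)*cos(b*(3^(5/6)/(18 + sqrt(sqrt(3) + 324))^(1/3) + 3^(2/3)*(18 + sqrt(sqrt(3) + 324))^(1/3))/6) + C3*exp(b*(-3^(1/3)/(18 + sqrt(sqrt(3) + 324))^(1/3) + 3^(1/6)*(18 + sqrt(sqrt(3) + 324))^(1/3))/3) - b^2 - b/2 - 1/8 + sqrt(3)/4


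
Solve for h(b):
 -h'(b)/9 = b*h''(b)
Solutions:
 h(b) = C1 + C2*b^(8/9)


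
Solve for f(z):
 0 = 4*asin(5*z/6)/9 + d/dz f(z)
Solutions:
 f(z) = C1 - 4*z*asin(5*z/6)/9 - 4*sqrt(36 - 25*z^2)/45


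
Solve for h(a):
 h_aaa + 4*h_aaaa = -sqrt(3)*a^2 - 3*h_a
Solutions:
 h(a) = C1 + C4*exp(-a) - sqrt(3)*a^3/9 + 2*sqrt(3)*a/9 + (C2*sin(sqrt(39)*a/8) + C3*cos(sqrt(39)*a/8))*exp(3*a/8)


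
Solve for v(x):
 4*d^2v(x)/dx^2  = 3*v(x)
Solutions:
 v(x) = C1*exp(-sqrt(3)*x/2) + C2*exp(sqrt(3)*x/2)


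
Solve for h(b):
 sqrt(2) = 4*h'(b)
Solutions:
 h(b) = C1 + sqrt(2)*b/4


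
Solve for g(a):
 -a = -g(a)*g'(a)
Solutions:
 g(a) = -sqrt(C1 + a^2)
 g(a) = sqrt(C1 + a^2)


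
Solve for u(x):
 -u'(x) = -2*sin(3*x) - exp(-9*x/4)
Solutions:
 u(x) = C1 - 2*cos(3*x)/3 - 4*exp(-9*x/4)/9


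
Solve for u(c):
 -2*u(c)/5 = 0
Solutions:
 u(c) = 0


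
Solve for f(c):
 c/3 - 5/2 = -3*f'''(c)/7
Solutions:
 f(c) = C1 + C2*c + C3*c^2 - 7*c^4/216 + 35*c^3/36


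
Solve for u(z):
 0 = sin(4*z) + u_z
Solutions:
 u(z) = C1 + cos(4*z)/4


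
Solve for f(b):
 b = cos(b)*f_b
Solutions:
 f(b) = C1 + Integral(b/cos(b), b)


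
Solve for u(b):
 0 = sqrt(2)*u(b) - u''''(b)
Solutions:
 u(b) = C1*exp(-2^(1/8)*b) + C2*exp(2^(1/8)*b) + C3*sin(2^(1/8)*b) + C4*cos(2^(1/8)*b)


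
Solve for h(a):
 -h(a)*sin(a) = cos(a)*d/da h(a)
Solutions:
 h(a) = C1*cos(a)


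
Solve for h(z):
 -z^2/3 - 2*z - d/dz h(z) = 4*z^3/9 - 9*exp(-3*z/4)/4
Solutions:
 h(z) = C1 - z^4/9 - z^3/9 - z^2 - 3*exp(-3*z/4)


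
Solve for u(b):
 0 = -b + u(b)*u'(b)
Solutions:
 u(b) = -sqrt(C1 + b^2)
 u(b) = sqrt(C1 + b^2)


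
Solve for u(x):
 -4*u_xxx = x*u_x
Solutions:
 u(x) = C1 + Integral(C2*airyai(-2^(1/3)*x/2) + C3*airybi(-2^(1/3)*x/2), x)


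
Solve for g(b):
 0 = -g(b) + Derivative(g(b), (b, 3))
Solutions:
 g(b) = C3*exp(b) + (C1*sin(sqrt(3)*b/2) + C2*cos(sqrt(3)*b/2))*exp(-b/2)


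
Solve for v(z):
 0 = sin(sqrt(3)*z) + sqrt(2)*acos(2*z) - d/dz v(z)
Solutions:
 v(z) = C1 + sqrt(2)*(z*acos(2*z) - sqrt(1 - 4*z^2)/2) - sqrt(3)*cos(sqrt(3)*z)/3


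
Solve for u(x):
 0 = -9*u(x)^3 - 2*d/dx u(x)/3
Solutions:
 u(x) = -sqrt(-1/(C1 - 27*x))
 u(x) = sqrt(-1/(C1 - 27*x))


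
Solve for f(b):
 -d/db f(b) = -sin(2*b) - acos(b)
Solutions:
 f(b) = C1 + b*acos(b) - sqrt(1 - b^2) - cos(2*b)/2


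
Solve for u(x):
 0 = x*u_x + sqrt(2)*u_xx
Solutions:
 u(x) = C1 + C2*erf(2^(1/4)*x/2)


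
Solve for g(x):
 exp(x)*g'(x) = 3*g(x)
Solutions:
 g(x) = C1*exp(-3*exp(-x))


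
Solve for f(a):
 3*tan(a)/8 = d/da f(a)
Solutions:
 f(a) = C1 - 3*log(cos(a))/8


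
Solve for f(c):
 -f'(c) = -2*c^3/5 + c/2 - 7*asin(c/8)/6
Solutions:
 f(c) = C1 + c^4/10 - c^2/4 + 7*c*asin(c/8)/6 + 7*sqrt(64 - c^2)/6


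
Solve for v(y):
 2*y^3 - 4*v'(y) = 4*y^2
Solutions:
 v(y) = C1 + y^4/8 - y^3/3


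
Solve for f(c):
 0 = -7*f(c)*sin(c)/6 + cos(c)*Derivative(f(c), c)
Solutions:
 f(c) = C1/cos(c)^(7/6)


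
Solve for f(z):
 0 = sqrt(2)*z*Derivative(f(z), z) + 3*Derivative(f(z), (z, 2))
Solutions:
 f(z) = C1 + C2*erf(2^(3/4)*sqrt(3)*z/6)


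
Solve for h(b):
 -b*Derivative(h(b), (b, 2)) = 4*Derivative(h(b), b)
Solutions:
 h(b) = C1 + C2/b^3


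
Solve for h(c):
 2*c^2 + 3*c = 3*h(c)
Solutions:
 h(c) = c*(2*c + 3)/3


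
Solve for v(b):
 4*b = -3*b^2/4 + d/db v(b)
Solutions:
 v(b) = C1 + b^3/4 + 2*b^2


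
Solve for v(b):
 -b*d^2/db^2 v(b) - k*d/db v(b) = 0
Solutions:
 v(b) = C1 + b^(1 - re(k))*(C2*sin(log(b)*Abs(im(k))) + C3*cos(log(b)*im(k)))


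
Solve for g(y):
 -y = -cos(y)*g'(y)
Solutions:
 g(y) = C1 + Integral(y/cos(y), y)


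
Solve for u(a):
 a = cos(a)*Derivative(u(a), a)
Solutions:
 u(a) = C1 + Integral(a/cos(a), a)


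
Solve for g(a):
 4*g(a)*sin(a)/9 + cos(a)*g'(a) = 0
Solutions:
 g(a) = C1*cos(a)^(4/9)


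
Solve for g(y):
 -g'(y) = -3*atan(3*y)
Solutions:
 g(y) = C1 + 3*y*atan(3*y) - log(9*y^2 + 1)/2


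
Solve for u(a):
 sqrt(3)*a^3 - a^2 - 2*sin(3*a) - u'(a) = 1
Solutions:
 u(a) = C1 + sqrt(3)*a^4/4 - a^3/3 - a + 2*cos(3*a)/3


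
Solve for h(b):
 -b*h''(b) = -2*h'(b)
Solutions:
 h(b) = C1 + C2*b^3


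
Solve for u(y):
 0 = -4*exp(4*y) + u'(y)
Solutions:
 u(y) = C1 + exp(4*y)


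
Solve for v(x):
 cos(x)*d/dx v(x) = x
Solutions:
 v(x) = C1 + Integral(x/cos(x), x)


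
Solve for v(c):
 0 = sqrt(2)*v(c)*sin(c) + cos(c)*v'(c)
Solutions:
 v(c) = C1*cos(c)^(sqrt(2))


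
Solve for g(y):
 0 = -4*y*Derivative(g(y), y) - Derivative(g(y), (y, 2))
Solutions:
 g(y) = C1 + C2*erf(sqrt(2)*y)


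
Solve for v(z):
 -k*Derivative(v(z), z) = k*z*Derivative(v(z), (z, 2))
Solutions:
 v(z) = C1 + C2*log(z)


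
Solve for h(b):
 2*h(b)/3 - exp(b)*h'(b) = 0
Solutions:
 h(b) = C1*exp(-2*exp(-b)/3)


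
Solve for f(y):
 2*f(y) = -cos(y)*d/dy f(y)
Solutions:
 f(y) = C1*(sin(y) - 1)/(sin(y) + 1)


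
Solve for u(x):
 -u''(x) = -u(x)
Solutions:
 u(x) = C1*exp(-x) + C2*exp(x)


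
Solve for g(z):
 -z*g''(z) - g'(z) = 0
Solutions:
 g(z) = C1 + C2*log(z)


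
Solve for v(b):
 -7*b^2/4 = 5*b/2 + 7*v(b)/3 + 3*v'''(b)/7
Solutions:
 v(b) = C3*exp(-3^(1/3)*7^(2/3)*b/3) - 3*b^2/4 - 15*b/14 + (C1*sin(3^(5/6)*7^(2/3)*b/6) + C2*cos(3^(5/6)*7^(2/3)*b/6))*exp(3^(1/3)*7^(2/3)*b/6)


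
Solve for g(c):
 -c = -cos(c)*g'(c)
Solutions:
 g(c) = C1 + Integral(c/cos(c), c)


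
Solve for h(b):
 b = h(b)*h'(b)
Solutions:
 h(b) = -sqrt(C1 + b^2)
 h(b) = sqrt(C1 + b^2)


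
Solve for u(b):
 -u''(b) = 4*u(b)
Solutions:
 u(b) = C1*sin(2*b) + C2*cos(2*b)


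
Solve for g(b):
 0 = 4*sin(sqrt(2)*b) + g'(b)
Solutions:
 g(b) = C1 + 2*sqrt(2)*cos(sqrt(2)*b)


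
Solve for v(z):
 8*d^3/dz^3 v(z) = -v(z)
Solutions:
 v(z) = C3*exp(-z/2) + (C1*sin(sqrt(3)*z/4) + C2*cos(sqrt(3)*z/4))*exp(z/4)


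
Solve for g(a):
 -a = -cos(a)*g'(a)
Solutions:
 g(a) = C1 + Integral(a/cos(a), a)


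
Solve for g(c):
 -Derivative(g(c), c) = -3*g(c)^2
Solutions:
 g(c) = -1/(C1 + 3*c)


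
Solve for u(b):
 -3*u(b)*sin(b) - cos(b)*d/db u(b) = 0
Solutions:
 u(b) = C1*cos(b)^3


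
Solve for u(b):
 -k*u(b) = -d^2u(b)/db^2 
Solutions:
 u(b) = C1*exp(-b*sqrt(k)) + C2*exp(b*sqrt(k))


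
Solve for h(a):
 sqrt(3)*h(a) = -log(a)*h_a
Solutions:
 h(a) = C1*exp(-sqrt(3)*li(a))


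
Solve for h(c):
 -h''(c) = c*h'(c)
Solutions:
 h(c) = C1 + C2*erf(sqrt(2)*c/2)


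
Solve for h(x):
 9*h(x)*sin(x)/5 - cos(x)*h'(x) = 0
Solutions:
 h(x) = C1/cos(x)^(9/5)


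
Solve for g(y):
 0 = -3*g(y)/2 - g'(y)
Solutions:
 g(y) = C1*exp(-3*y/2)


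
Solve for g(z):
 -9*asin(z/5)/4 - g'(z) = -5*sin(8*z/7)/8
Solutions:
 g(z) = C1 - 9*z*asin(z/5)/4 - 9*sqrt(25 - z^2)/4 - 35*cos(8*z/7)/64


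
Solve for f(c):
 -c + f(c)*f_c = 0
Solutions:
 f(c) = -sqrt(C1 + c^2)
 f(c) = sqrt(C1 + c^2)


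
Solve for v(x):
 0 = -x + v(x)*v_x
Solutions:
 v(x) = -sqrt(C1 + x^2)
 v(x) = sqrt(C1 + x^2)


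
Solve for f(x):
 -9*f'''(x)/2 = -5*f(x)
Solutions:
 f(x) = C3*exp(30^(1/3)*x/3) + (C1*sin(10^(1/3)*3^(5/6)*x/6) + C2*cos(10^(1/3)*3^(5/6)*x/6))*exp(-30^(1/3)*x/6)


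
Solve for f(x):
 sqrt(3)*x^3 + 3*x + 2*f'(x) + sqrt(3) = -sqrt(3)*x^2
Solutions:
 f(x) = C1 - sqrt(3)*x^4/8 - sqrt(3)*x^3/6 - 3*x^2/4 - sqrt(3)*x/2


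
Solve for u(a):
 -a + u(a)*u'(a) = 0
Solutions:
 u(a) = -sqrt(C1 + a^2)
 u(a) = sqrt(C1 + a^2)


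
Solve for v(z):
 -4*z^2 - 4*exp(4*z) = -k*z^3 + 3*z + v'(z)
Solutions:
 v(z) = C1 + k*z^4/4 - 4*z^3/3 - 3*z^2/2 - exp(4*z)


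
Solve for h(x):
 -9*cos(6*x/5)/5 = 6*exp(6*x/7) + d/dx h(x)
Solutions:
 h(x) = C1 - 7*exp(6*x/7) - 3*sin(6*x/5)/2


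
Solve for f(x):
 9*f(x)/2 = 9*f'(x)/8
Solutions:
 f(x) = C1*exp(4*x)


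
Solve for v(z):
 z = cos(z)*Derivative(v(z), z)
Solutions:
 v(z) = C1 + Integral(z/cos(z), z)


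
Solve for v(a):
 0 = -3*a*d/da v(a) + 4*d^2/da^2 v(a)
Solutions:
 v(a) = C1 + C2*erfi(sqrt(6)*a/4)


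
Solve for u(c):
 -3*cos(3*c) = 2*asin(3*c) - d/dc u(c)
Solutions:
 u(c) = C1 + 2*c*asin(3*c) + 2*sqrt(1 - 9*c^2)/3 + sin(3*c)


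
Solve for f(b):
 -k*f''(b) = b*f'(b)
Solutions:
 f(b) = C1 + C2*sqrt(k)*erf(sqrt(2)*b*sqrt(1/k)/2)


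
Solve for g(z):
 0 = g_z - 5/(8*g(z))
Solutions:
 g(z) = -sqrt(C1 + 5*z)/2
 g(z) = sqrt(C1 + 5*z)/2


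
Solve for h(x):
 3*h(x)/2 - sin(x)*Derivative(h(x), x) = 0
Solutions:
 h(x) = C1*(cos(x) - 1)^(3/4)/(cos(x) + 1)^(3/4)


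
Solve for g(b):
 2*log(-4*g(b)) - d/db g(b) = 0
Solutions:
 -Integral(1/(log(-_y) + 2*log(2)), (_y, g(b)))/2 = C1 - b


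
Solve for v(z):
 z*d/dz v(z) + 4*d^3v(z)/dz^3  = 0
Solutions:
 v(z) = C1 + Integral(C2*airyai(-2^(1/3)*z/2) + C3*airybi(-2^(1/3)*z/2), z)


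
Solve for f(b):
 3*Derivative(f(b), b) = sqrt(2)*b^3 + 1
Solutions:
 f(b) = C1 + sqrt(2)*b^4/12 + b/3


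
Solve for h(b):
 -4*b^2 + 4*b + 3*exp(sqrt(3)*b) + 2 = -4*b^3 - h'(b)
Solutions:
 h(b) = C1 - b^4 + 4*b^3/3 - 2*b^2 - 2*b - sqrt(3)*exp(sqrt(3)*b)


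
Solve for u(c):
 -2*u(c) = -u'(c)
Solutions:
 u(c) = C1*exp(2*c)


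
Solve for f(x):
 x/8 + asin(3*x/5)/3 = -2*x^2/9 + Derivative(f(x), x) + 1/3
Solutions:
 f(x) = C1 + 2*x^3/27 + x^2/16 + x*asin(3*x/5)/3 - x/3 + sqrt(25 - 9*x^2)/9


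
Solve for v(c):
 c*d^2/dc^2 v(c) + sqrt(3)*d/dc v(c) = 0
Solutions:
 v(c) = C1 + C2*c^(1 - sqrt(3))


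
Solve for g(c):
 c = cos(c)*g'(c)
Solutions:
 g(c) = C1 + Integral(c/cos(c), c)


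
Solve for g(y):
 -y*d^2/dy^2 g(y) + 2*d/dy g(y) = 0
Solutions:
 g(y) = C1 + C2*y^3


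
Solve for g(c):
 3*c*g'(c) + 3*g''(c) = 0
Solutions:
 g(c) = C1 + C2*erf(sqrt(2)*c/2)


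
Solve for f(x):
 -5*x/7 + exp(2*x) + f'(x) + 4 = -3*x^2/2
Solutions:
 f(x) = C1 - x^3/2 + 5*x^2/14 - 4*x - exp(2*x)/2


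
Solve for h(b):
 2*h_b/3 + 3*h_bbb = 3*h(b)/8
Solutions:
 h(b) = C1*exp(-b*(-16*18^(1/3)/(243 + sqrt(65193))^(1/3) + 12^(1/3)*(243 + sqrt(65193))^(1/3))/72)*sin(2^(1/3)*3^(1/6)*b*(48/(243 + sqrt(65193))^(1/3) + 2^(1/3)*3^(2/3)*(243 + sqrt(65193))^(1/3))/72) + C2*exp(-b*(-16*18^(1/3)/(243 + sqrt(65193))^(1/3) + 12^(1/3)*(243 + sqrt(65193))^(1/3))/72)*cos(2^(1/3)*3^(1/6)*b*(48/(243 + sqrt(65193))^(1/3) + 2^(1/3)*3^(2/3)*(243 + sqrt(65193))^(1/3))/72) + C3*exp(b*(-16*18^(1/3)/(243 + sqrt(65193))^(1/3) + 12^(1/3)*(243 + sqrt(65193))^(1/3))/36)


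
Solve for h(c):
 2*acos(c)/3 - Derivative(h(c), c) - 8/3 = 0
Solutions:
 h(c) = C1 + 2*c*acos(c)/3 - 8*c/3 - 2*sqrt(1 - c^2)/3


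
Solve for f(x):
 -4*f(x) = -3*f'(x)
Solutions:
 f(x) = C1*exp(4*x/3)


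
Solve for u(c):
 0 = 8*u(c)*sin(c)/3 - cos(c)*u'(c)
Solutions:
 u(c) = C1/cos(c)^(8/3)


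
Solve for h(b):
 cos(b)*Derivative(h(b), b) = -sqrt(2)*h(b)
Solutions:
 h(b) = C1*(sin(b) - 1)^(sqrt(2)/2)/(sin(b) + 1)^(sqrt(2)/2)


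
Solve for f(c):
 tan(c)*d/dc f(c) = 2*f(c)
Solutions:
 f(c) = C1*sin(c)^2


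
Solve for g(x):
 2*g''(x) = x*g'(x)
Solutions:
 g(x) = C1 + C2*erfi(x/2)


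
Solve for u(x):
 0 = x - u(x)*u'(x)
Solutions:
 u(x) = -sqrt(C1 + x^2)
 u(x) = sqrt(C1 + x^2)


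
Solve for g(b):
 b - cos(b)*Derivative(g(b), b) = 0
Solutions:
 g(b) = C1 + Integral(b/cos(b), b)


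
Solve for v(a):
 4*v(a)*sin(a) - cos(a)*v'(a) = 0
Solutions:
 v(a) = C1/cos(a)^4


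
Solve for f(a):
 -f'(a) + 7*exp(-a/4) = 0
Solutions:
 f(a) = C1 - 28*exp(-a/4)


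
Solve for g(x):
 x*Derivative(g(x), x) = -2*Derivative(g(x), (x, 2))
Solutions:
 g(x) = C1 + C2*erf(x/2)


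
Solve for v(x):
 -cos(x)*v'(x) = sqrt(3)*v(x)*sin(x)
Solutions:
 v(x) = C1*cos(x)^(sqrt(3))


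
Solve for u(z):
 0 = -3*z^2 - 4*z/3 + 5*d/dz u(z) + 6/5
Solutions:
 u(z) = C1 + z^3/5 + 2*z^2/15 - 6*z/25


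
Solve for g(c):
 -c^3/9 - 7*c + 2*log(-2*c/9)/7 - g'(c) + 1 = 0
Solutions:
 g(c) = C1 - c^4/36 - 7*c^2/2 + 2*c*log(-c)/7 + c*(-4*log(3) + 2*log(2) + 5)/7


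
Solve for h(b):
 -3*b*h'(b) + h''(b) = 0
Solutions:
 h(b) = C1 + C2*erfi(sqrt(6)*b/2)


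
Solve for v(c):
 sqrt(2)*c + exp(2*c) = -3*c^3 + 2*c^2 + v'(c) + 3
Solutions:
 v(c) = C1 + 3*c^4/4 - 2*c^3/3 + sqrt(2)*c^2/2 - 3*c + exp(2*c)/2


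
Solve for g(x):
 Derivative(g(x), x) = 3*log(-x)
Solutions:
 g(x) = C1 + 3*x*log(-x) - 3*x


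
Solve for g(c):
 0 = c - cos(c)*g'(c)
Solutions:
 g(c) = C1 + Integral(c/cos(c), c)


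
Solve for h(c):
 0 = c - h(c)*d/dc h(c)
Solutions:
 h(c) = -sqrt(C1 + c^2)
 h(c) = sqrt(C1 + c^2)


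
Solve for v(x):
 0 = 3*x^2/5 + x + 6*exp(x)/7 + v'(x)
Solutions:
 v(x) = C1 - x^3/5 - x^2/2 - 6*exp(x)/7


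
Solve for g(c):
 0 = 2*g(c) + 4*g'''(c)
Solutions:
 g(c) = C3*exp(-2^(2/3)*c/2) + (C1*sin(2^(2/3)*sqrt(3)*c/4) + C2*cos(2^(2/3)*sqrt(3)*c/4))*exp(2^(2/3)*c/4)


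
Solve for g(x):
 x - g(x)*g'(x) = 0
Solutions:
 g(x) = -sqrt(C1 + x^2)
 g(x) = sqrt(C1 + x^2)


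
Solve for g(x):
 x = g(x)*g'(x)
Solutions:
 g(x) = -sqrt(C1 + x^2)
 g(x) = sqrt(C1 + x^2)


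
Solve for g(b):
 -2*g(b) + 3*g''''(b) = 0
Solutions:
 g(b) = C1*exp(-2^(1/4)*3^(3/4)*b/3) + C2*exp(2^(1/4)*3^(3/4)*b/3) + C3*sin(2^(1/4)*3^(3/4)*b/3) + C4*cos(2^(1/4)*3^(3/4)*b/3)


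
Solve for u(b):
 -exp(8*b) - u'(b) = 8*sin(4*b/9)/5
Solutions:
 u(b) = C1 - exp(8*b)/8 + 18*cos(4*b/9)/5


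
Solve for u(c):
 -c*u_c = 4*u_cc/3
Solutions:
 u(c) = C1 + C2*erf(sqrt(6)*c/4)


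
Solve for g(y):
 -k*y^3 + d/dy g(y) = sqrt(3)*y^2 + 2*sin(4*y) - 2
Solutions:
 g(y) = C1 + k*y^4/4 + sqrt(3)*y^3/3 - 2*y - cos(4*y)/2


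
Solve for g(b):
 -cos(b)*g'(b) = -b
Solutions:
 g(b) = C1 + Integral(b/cos(b), b)


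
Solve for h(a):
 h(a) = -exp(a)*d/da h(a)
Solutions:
 h(a) = C1*exp(exp(-a))


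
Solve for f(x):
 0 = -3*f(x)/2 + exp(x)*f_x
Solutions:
 f(x) = C1*exp(-3*exp(-x)/2)


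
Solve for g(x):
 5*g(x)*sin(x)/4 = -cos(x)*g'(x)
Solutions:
 g(x) = C1*cos(x)^(5/4)


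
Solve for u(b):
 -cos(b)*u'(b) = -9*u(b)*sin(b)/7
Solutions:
 u(b) = C1/cos(b)^(9/7)


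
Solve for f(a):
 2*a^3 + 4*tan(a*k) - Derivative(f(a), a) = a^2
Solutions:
 f(a) = C1 + a^4/2 - a^3/3 + 4*Piecewise((-log(cos(a*k))/k, Ne(k, 0)), (0, True))


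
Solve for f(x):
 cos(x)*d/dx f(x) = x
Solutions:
 f(x) = C1 + Integral(x/cos(x), x)


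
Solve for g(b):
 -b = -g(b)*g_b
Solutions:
 g(b) = -sqrt(C1 + b^2)
 g(b) = sqrt(C1 + b^2)


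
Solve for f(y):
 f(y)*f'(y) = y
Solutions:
 f(y) = -sqrt(C1 + y^2)
 f(y) = sqrt(C1 + y^2)


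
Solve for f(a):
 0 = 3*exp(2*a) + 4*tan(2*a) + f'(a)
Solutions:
 f(a) = C1 - 3*exp(2*a)/2 + 2*log(cos(2*a))


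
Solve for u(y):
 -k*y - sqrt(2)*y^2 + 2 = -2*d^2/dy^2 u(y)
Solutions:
 u(y) = C1 + C2*y + k*y^3/12 + sqrt(2)*y^4/24 - y^2/2


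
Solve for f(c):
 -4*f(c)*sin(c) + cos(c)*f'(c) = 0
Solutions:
 f(c) = C1/cos(c)^4


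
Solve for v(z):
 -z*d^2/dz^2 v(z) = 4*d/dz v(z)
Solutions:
 v(z) = C1 + C2/z^3


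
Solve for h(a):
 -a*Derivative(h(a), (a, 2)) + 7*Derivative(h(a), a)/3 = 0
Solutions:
 h(a) = C1 + C2*a^(10/3)


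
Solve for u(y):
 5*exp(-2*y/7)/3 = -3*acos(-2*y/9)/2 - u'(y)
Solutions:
 u(y) = C1 - 3*y*acos(-2*y/9)/2 - 3*sqrt(81 - 4*y^2)/4 + 35*exp(-2*y/7)/6


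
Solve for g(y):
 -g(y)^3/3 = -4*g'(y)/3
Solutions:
 g(y) = -sqrt(2)*sqrt(-1/(C1 + y))
 g(y) = sqrt(2)*sqrt(-1/(C1 + y))


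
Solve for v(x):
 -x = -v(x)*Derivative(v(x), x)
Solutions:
 v(x) = -sqrt(C1 + x^2)
 v(x) = sqrt(C1 + x^2)


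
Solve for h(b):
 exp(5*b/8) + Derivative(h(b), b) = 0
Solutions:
 h(b) = C1 - 8*exp(5*b/8)/5


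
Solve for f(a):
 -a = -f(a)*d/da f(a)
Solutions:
 f(a) = -sqrt(C1 + a^2)
 f(a) = sqrt(C1 + a^2)


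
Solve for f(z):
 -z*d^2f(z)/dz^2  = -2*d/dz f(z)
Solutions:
 f(z) = C1 + C2*z^3


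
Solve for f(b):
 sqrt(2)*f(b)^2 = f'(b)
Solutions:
 f(b) = -1/(C1 + sqrt(2)*b)


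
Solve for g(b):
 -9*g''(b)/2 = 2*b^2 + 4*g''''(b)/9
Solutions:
 g(b) = C1 + C2*b + C3*sin(9*sqrt(2)*b/4) + C4*cos(9*sqrt(2)*b/4) - b^4/27 + 32*b^2/729


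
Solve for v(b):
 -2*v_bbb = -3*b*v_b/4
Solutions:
 v(b) = C1 + Integral(C2*airyai(3^(1/3)*b/2) + C3*airybi(3^(1/3)*b/2), b)


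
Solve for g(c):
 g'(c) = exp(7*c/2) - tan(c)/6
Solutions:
 g(c) = C1 + 2*exp(7*c/2)/7 + log(cos(c))/6


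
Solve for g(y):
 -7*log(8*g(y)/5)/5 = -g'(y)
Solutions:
 -5*Integral(1/(log(_y) - log(5) + 3*log(2)), (_y, g(y)))/7 = C1 - y


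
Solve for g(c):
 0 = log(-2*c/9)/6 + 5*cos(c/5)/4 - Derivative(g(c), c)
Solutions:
 g(c) = C1 + c*log(-c)/6 - c*log(3)/3 - c/6 + c*log(2)/6 + 25*sin(c/5)/4


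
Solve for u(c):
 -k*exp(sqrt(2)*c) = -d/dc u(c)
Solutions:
 u(c) = C1 + sqrt(2)*k*exp(sqrt(2)*c)/2


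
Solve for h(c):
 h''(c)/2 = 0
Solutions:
 h(c) = C1 + C2*c


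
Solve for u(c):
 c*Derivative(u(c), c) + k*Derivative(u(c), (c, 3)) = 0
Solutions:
 u(c) = C1 + Integral(C2*airyai(c*(-1/k)^(1/3)) + C3*airybi(c*(-1/k)^(1/3)), c)


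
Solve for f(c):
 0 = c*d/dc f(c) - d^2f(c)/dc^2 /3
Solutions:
 f(c) = C1 + C2*erfi(sqrt(6)*c/2)


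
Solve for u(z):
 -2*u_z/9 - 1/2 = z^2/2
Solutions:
 u(z) = C1 - 3*z^3/4 - 9*z/4


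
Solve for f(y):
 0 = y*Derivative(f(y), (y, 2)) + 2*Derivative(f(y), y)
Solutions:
 f(y) = C1 + C2/y


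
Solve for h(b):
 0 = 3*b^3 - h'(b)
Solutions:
 h(b) = C1 + 3*b^4/4


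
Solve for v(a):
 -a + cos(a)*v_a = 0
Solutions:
 v(a) = C1 + Integral(a/cos(a), a)


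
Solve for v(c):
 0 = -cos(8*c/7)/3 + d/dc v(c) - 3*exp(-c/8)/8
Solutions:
 v(c) = C1 + 7*sin(8*c/7)/24 - 3*exp(-c/8)


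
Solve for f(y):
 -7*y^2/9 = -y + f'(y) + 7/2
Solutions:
 f(y) = C1 - 7*y^3/27 + y^2/2 - 7*y/2


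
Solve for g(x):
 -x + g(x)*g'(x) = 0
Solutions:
 g(x) = -sqrt(C1 + x^2)
 g(x) = sqrt(C1 + x^2)


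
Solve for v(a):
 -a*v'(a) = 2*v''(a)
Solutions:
 v(a) = C1 + C2*erf(a/2)


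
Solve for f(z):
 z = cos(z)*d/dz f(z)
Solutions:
 f(z) = C1 + Integral(z/cos(z), z)


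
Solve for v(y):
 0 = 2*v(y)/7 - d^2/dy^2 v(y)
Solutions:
 v(y) = C1*exp(-sqrt(14)*y/7) + C2*exp(sqrt(14)*y/7)


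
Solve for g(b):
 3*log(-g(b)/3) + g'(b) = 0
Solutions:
 Integral(1/(log(-_y) - log(3)), (_y, g(b)))/3 = C1 - b


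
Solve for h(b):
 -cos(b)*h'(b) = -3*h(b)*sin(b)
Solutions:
 h(b) = C1/cos(b)^3


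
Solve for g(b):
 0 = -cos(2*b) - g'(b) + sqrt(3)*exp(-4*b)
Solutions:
 g(b) = C1 - sin(2*b)/2 - sqrt(3)*exp(-4*b)/4


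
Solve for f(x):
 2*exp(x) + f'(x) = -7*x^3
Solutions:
 f(x) = C1 - 7*x^4/4 - 2*exp(x)


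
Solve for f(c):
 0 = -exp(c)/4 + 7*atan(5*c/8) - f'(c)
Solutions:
 f(c) = C1 + 7*c*atan(5*c/8) - exp(c)/4 - 28*log(25*c^2 + 64)/5


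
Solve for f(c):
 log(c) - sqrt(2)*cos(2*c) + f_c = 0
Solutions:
 f(c) = C1 - c*log(c) + c + sqrt(2)*sin(2*c)/2


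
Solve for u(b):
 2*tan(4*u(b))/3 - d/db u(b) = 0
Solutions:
 u(b) = -asin(C1*exp(8*b/3))/4 + pi/4
 u(b) = asin(C1*exp(8*b/3))/4


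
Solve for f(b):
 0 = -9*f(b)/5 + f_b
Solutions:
 f(b) = C1*exp(9*b/5)


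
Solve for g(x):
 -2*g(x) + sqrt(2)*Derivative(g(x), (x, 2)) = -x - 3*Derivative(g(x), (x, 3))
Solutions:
 g(x) = C1*exp(-x*(2/(-2*sqrt(2) + sqrt(-8 + (243 - 2*sqrt(2))^2) + 243)^(1/3) + 2*sqrt(2) + (-2*sqrt(2) + sqrt(-8 + (243 - 2*sqrt(2))^2) + 243)^(1/3))/18)*sin(sqrt(3)*x*(-(-2*sqrt(2) + sqrt(-8 + (243 - 2*sqrt(2))^2) + 243)^(1/3) + 2/(-2*sqrt(2) + sqrt(-8 + (243 - 2*sqrt(2))^2) + 243)^(1/3))/18) + C2*exp(-x*(2/(-2*sqrt(2) + sqrt(-8 + (243 - 2*sqrt(2))^2) + 243)^(1/3) + 2*sqrt(2) + (-2*sqrt(2) + sqrt(-8 + (243 - 2*sqrt(2))^2) + 243)^(1/3))/18)*cos(sqrt(3)*x*(-(-2*sqrt(2) + sqrt(-8 + (243 - 2*sqrt(2))^2) + 243)^(1/3) + 2/(-2*sqrt(2) + sqrt(-8 + (243 - 2*sqrt(2))^2) + 243)^(1/3))/18) + C3*exp(x*(-sqrt(2) + 2/(-2*sqrt(2) + sqrt(-8 + (243 - 2*sqrt(2))^2) + 243)^(1/3) + (-2*sqrt(2) + sqrt(-8 + (243 - 2*sqrt(2))^2) + 243)^(1/3))/9) + x/2


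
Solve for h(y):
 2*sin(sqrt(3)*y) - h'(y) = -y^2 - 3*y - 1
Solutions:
 h(y) = C1 + y^3/3 + 3*y^2/2 + y - 2*sqrt(3)*cos(sqrt(3)*y)/3


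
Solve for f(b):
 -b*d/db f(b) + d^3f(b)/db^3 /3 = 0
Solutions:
 f(b) = C1 + Integral(C2*airyai(3^(1/3)*b) + C3*airybi(3^(1/3)*b), b)


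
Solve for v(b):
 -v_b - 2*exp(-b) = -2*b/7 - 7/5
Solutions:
 v(b) = C1 + b^2/7 + 7*b/5 + 2*exp(-b)


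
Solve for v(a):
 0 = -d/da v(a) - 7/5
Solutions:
 v(a) = C1 - 7*a/5


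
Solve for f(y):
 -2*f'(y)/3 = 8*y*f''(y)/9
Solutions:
 f(y) = C1 + C2*y^(1/4)


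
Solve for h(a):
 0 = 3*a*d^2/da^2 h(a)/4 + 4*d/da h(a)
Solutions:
 h(a) = C1 + C2/a^(13/3)


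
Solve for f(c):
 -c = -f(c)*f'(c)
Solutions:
 f(c) = -sqrt(C1 + c^2)
 f(c) = sqrt(C1 + c^2)


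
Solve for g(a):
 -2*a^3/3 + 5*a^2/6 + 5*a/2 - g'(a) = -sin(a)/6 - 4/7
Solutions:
 g(a) = C1 - a^4/6 + 5*a^3/18 + 5*a^2/4 + 4*a/7 - cos(a)/6


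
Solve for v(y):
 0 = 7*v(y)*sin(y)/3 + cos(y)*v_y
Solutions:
 v(y) = C1*cos(y)^(7/3)


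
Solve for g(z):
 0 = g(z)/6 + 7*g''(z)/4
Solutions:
 g(z) = C1*sin(sqrt(42)*z/21) + C2*cos(sqrt(42)*z/21)


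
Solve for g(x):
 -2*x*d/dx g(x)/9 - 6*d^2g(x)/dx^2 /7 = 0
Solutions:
 g(x) = C1 + C2*erf(sqrt(42)*x/18)


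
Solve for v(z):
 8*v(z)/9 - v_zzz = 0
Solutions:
 v(z) = C3*exp(2*3^(1/3)*z/3) + (C1*sin(3^(5/6)*z/3) + C2*cos(3^(5/6)*z/3))*exp(-3^(1/3)*z/3)


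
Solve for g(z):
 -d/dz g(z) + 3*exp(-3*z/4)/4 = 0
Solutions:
 g(z) = C1 - 1/exp(z)^(3/4)


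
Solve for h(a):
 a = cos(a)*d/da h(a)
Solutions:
 h(a) = C1 + Integral(a/cos(a), a)


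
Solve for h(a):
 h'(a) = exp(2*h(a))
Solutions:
 h(a) = log(-sqrt(-1/(C1 + a))) - log(2)/2
 h(a) = log(-1/(C1 + a))/2 - log(2)/2


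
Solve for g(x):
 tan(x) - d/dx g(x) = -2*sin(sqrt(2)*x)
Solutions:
 g(x) = C1 - log(cos(x)) - sqrt(2)*cos(sqrt(2)*x)


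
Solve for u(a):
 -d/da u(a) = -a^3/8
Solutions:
 u(a) = C1 + a^4/32


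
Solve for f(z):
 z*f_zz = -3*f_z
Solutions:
 f(z) = C1 + C2/z^2


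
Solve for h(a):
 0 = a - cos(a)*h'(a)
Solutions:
 h(a) = C1 + Integral(a/cos(a), a)


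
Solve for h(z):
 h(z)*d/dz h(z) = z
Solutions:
 h(z) = -sqrt(C1 + z^2)
 h(z) = sqrt(C1 + z^2)


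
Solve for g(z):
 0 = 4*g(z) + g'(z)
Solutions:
 g(z) = C1*exp(-4*z)


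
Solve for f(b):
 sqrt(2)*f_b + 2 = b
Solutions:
 f(b) = C1 + sqrt(2)*b^2/4 - sqrt(2)*b


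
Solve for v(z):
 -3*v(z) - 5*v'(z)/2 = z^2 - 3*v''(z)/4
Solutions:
 v(z) = C1*exp(z*(5 - sqrt(61))/3) + C2*exp(z*(5 + sqrt(61))/3) - z^2/3 + 5*z/9 - 17/27


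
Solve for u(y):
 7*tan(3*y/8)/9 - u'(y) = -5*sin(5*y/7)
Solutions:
 u(y) = C1 - 56*log(cos(3*y/8))/27 - 7*cos(5*y/7)


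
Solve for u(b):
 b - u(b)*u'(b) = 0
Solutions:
 u(b) = -sqrt(C1 + b^2)
 u(b) = sqrt(C1 + b^2)


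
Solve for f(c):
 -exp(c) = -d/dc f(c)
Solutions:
 f(c) = C1 + exp(c)


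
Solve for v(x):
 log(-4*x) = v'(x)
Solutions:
 v(x) = C1 + x*log(-x) + x*(-1 + 2*log(2))


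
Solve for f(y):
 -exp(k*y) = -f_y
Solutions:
 f(y) = C1 + exp(k*y)/k


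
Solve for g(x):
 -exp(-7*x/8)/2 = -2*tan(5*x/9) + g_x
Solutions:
 g(x) = C1 + 9*log(tan(5*x/9)^2 + 1)/5 + 4*exp(-7*x/8)/7


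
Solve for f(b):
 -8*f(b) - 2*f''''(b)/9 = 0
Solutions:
 f(b) = (C1*sin(sqrt(3)*b) + C2*cos(sqrt(3)*b))*exp(-sqrt(3)*b) + (C3*sin(sqrt(3)*b) + C4*cos(sqrt(3)*b))*exp(sqrt(3)*b)


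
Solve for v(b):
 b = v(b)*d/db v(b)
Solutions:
 v(b) = -sqrt(C1 + b^2)
 v(b) = sqrt(C1 + b^2)


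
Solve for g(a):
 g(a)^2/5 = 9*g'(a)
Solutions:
 g(a) = -45/(C1 + a)


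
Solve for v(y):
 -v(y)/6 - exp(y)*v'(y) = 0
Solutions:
 v(y) = C1*exp(exp(-y)/6)


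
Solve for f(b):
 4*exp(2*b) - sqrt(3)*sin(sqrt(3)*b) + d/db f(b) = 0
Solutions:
 f(b) = C1 - 2*exp(2*b) - cos(sqrt(3)*b)


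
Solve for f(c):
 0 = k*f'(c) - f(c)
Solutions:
 f(c) = C1*exp(c/k)


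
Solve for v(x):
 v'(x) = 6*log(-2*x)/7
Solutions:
 v(x) = C1 + 6*x*log(-x)/7 + 6*x*(-1 + log(2))/7


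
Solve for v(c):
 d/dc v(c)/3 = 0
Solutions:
 v(c) = C1


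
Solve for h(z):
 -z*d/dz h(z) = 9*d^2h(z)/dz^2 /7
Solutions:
 h(z) = C1 + C2*erf(sqrt(14)*z/6)


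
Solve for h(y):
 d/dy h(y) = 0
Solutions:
 h(y) = C1


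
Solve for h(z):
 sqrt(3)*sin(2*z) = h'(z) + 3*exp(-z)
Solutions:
 h(z) = C1 - sqrt(3)*cos(2*z)/2 + 3*exp(-z)


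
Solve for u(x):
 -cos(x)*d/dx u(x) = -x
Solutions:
 u(x) = C1 + Integral(x/cos(x), x)


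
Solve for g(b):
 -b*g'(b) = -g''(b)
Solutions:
 g(b) = C1 + C2*erfi(sqrt(2)*b/2)


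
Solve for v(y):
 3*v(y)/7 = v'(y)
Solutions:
 v(y) = C1*exp(3*y/7)


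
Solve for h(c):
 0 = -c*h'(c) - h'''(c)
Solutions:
 h(c) = C1 + Integral(C2*airyai(-c) + C3*airybi(-c), c)


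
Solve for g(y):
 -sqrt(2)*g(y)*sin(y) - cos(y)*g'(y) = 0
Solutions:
 g(y) = C1*cos(y)^(sqrt(2))


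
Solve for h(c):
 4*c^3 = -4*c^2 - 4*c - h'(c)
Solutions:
 h(c) = C1 - c^4 - 4*c^3/3 - 2*c^2


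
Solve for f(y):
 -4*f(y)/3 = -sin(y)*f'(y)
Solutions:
 f(y) = C1*(cos(y) - 1)^(2/3)/(cos(y) + 1)^(2/3)


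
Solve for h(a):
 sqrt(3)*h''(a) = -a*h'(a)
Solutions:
 h(a) = C1 + C2*erf(sqrt(2)*3^(3/4)*a/6)


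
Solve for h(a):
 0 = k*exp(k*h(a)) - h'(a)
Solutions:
 h(a) = Piecewise((log(-1/(C1*k + a*k^2))/k, Ne(k, 0)), (nan, True))
 h(a) = Piecewise((C1 + a*k, Eq(k, 0)), (nan, True))


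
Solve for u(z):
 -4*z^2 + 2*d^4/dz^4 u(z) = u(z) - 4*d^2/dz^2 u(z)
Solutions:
 u(z) = C1*exp(-z*sqrt(-1 + sqrt(6)/2)) + C2*exp(z*sqrt(-1 + sqrt(6)/2)) + C3*sin(z*sqrt(1 + sqrt(6)/2)) + C4*cos(z*sqrt(1 + sqrt(6)/2)) - 4*z^2 - 32


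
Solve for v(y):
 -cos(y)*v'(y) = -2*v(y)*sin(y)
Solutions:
 v(y) = C1/cos(y)^2


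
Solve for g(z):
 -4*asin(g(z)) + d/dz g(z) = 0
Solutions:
 Integral(1/asin(_y), (_y, g(z))) = C1 + 4*z


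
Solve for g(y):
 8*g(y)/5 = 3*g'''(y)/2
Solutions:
 g(y) = C3*exp(2*15^(2/3)*2^(1/3)*y/15) + (C1*sin(2^(1/3)*3^(1/6)*5^(2/3)*y/5) + C2*cos(2^(1/3)*3^(1/6)*5^(2/3)*y/5))*exp(-15^(2/3)*2^(1/3)*y/15)


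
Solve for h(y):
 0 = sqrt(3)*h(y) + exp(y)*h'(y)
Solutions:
 h(y) = C1*exp(sqrt(3)*exp(-y))


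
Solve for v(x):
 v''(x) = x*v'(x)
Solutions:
 v(x) = C1 + C2*erfi(sqrt(2)*x/2)


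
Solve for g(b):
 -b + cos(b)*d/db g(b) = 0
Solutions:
 g(b) = C1 + Integral(b/cos(b), b)


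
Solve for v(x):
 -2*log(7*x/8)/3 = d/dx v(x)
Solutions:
 v(x) = C1 - 2*x*log(x)/3 - 2*x*log(7)/3 + 2*x/3 + 2*x*log(2)


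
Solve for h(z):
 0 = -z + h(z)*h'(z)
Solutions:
 h(z) = -sqrt(C1 + z^2)
 h(z) = sqrt(C1 + z^2)


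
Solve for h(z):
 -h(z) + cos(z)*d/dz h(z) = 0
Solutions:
 h(z) = C1*sqrt(sin(z) + 1)/sqrt(sin(z) - 1)


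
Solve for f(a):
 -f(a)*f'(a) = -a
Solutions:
 f(a) = -sqrt(C1 + a^2)
 f(a) = sqrt(C1 + a^2)


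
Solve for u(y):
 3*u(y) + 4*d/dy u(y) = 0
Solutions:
 u(y) = C1*exp(-3*y/4)


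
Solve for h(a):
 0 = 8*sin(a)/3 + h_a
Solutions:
 h(a) = C1 + 8*cos(a)/3


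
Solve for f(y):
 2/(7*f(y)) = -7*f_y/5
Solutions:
 f(y) = -sqrt(C1 - 20*y)/7
 f(y) = sqrt(C1 - 20*y)/7


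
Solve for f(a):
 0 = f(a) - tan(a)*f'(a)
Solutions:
 f(a) = C1*sin(a)


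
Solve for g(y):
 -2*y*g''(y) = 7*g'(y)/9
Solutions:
 g(y) = C1 + C2*y^(11/18)


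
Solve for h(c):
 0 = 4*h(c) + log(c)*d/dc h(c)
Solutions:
 h(c) = C1*exp(-4*li(c))


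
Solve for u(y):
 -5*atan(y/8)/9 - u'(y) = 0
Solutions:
 u(y) = C1 - 5*y*atan(y/8)/9 + 20*log(y^2 + 64)/9


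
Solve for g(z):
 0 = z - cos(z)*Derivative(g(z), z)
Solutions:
 g(z) = C1 + Integral(z/cos(z), z)


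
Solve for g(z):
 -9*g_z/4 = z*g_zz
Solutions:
 g(z) = C1 + C2/z^(5/4)


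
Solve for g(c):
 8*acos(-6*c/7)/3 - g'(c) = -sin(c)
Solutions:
 g(c) = C1 + 8*c*acos(-6*c/7)/3 + 4*sqrt(49 - 36*c^2)/9 - cos(c)


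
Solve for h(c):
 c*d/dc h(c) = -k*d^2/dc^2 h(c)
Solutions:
 h(c) = C1 + C2*sqrt(k)*erf(sqrt(2)*c*sqrt(1/k)/2)


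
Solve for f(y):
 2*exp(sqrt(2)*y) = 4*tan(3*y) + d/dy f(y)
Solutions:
 f(y) = C1 + sqrt(2)*exp(sqrt(2)*y) + 4*log(cos(3*y))/3


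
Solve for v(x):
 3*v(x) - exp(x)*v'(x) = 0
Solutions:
 v(x) = C1*exp(-3*exp(-x))


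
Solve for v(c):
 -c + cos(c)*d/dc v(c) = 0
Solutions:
 v(c) = C1 + Integral(c/cos(c), c)


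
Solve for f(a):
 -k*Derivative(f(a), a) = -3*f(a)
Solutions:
 f(a) = C1*exp(3*a/k)


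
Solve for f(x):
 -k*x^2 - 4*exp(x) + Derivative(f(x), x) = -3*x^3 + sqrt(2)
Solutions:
 f(x) = C1 + k*x^3/3 - 3*x^4/4 + sqrt(2)*x + 4*exp(x)


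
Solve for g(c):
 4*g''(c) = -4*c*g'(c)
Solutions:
 g(c) = C1 + C2*erf(sqrt(2)*c/2)


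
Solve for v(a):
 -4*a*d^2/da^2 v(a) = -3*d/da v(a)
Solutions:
 v(a) = C1 + C2*a^(7/4)


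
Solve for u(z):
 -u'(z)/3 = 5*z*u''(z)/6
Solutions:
 u(z) = C1 + C2*z^(3/5)


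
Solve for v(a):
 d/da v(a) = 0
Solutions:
 v(a) = C1


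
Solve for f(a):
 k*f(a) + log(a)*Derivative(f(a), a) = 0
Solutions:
 f(a) = C1*exp(-k*li(a))


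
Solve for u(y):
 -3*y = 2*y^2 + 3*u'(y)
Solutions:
 u(y) = C1 - 2*y^3/9 - y^2/2


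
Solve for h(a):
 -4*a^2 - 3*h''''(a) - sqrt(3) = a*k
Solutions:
 h(a) = C1 + C2*a + C3*a^2 + C4*a^3 - a^6/270 - a^5*k/360 - sqrt(3)*a^4/72


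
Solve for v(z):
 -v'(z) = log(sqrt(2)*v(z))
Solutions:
 2*Integral(1/(2*log(_y) + log(2)), (_y, v(z))) = C1 - z


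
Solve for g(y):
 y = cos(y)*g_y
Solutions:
 g(y) = C1 + Integral(y/cos(y), y)


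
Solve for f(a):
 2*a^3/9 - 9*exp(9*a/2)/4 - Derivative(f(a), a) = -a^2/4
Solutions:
 f(a) = C1 + a^4/18 + a^3/12 - exp(9*a/2)/2
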